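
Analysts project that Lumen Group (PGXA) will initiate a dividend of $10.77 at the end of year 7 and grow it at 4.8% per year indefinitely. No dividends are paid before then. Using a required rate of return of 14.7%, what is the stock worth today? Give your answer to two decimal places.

$47.77

Deferred-dividend DDM. At t=6 the remaining stream is a growing perpetuity with first payment D_7 = 10.77.
V_6 = D_7/(r−g) = 10.77/(0.147−0.048) = 108.7879
P₀ = V_6/(1+r)^6 = 108.7879/(1+0.147)^6 = 47.7749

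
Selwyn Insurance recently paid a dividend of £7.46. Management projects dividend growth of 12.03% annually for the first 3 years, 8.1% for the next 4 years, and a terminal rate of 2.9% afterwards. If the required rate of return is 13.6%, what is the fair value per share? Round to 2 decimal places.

Three-stage DDM. Project D₁…D_7; terminal Gordon value at t=7 with g = 0.029; discount at r = 0.136.
D_1 = 8.3574
D_2 = 9.3628
D_3 = 10.4892
D_4 = 11.3388
D_5 = 12.2573
D_6 = 13.2501
D_7 = 14.3234
TV_7 = 14.7387/(0.136−0.029) = 137.7451
P₀ = Σ Dₜ/(1+r)ᵗ + TV_7/(1+r)^7 = 103.5058

£103.51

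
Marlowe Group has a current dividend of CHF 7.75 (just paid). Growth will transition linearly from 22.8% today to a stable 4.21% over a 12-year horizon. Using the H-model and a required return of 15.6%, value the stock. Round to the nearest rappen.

H-model: P₀ = D₀[(1+g_L) + H(g_S−g_L)]/(r−g_L), with H = 12/2 = 6.
P₀ = 7.75 × [(1+0.0421) + 6×(0.228−0.0421)] / (0.156−0.0421)
   = 7.75 × 2.1575 / 0.1139 = 146.8009

CHF 146.80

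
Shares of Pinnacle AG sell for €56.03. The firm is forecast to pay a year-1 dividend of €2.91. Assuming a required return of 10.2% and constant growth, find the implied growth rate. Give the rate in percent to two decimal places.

5.01%

From P₀ = D₁/(r − g), the implied growth is g = r − D₁/P₀.
g = 0.102 − 2.91/56.03 = 0.102 − 0.05194 = 0.05006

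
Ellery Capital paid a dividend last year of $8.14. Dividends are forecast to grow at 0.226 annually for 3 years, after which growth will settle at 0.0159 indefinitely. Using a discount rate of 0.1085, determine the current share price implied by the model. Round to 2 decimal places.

$150.79

Two-stage DDM. Project D₁…D_3 at 0.226, terminal growth 0.0159, discount at r = 0.1085.
D_1 = 9.9796
D_2 = 12.2350
D_3 = 15.0002
Terminal value at t=3: TV = D_4/(r−g) = 15.2387/(0.1085−0.0159) = 164.5644
P₀ = 9.9796/(1+0.1085)^1 + 12.2350/(1+0.1085)^2 + 15.0002/(1+0.1085)^3 + 164.5644/(1+0.1085)^3 = 150.7897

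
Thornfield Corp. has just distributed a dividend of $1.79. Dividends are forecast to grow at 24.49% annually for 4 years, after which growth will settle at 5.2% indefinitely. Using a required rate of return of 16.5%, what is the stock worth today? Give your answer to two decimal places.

$30.20

Two-stage DDM. Project D₁…D_4 at 0.2449, terminal growth 0.052, discount at r = 0.165.
D_1 = 2.2284
D_2 = 2.7741
D_3 = 3.4535
D_4 = 4.2992
Terminal value at t=4: TV = D_5/(r−g) = 4.5228/(0.165−0.052) = 40.0247
P₀ = 2.2284/(1+0.165)^1 + 2.7741/(1+0.165)^2 + 3.4535/(1+0.165)^3 + 4.2992/(1+0.165)^4 + 40.0247/(1+0.165)^4 = 30.2030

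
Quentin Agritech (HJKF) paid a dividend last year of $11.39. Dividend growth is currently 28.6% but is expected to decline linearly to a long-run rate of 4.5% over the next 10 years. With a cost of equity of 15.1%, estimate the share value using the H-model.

$241.77

H-model: P₀ = D₀[(1+g_L) + H(g_S−g_L)]/(r−g_L), with H = 10/2 = 5.
P₀ = 11.39 × [(1+0.045) + 5×(0.286−0.045)] / (0.151−0.045)
   = 11.39 × 2.2500 / 0.106 = 241.7689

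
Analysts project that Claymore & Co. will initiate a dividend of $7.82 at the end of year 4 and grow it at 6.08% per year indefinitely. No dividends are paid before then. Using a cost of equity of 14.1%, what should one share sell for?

Deferred-dividend DDM. At t=3 the remaining stream is a growing perpetuity with first payment D_4 = 7.82.
V_3 = D_4/(r−g) = 7.82/(0.141−0.0608) = 97.5062
P₀ = V_3/(1+r)^3 = 97.5062/(1+0.141)^3 = 65.6410

$65.64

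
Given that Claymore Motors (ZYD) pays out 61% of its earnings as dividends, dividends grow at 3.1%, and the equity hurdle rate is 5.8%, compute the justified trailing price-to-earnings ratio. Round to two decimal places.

Justified trailing P/E = b(1+g)/(r−g) = 0.61×(1+0.031)/(0.058−0.031) = 23.2930

23.29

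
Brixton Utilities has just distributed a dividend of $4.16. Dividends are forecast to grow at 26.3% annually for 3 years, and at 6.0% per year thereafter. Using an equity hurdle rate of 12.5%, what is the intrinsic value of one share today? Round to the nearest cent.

$111.79

Two-stage DDM. Project D₁…D_3 at 0.263, terminal growth 0.06, discount at r = 0.125.
D_1 = 5.2541
D_2 = 6.6359
D_3 = 8.3811
Terminal value at t=3: TV = D_4/(r−g) = 8.8840/(0.125−0.06) = 136.6771
P₀ = 5.2541/(1+0.125)^1 + 6.6359/(1+0.125)^2 + 8.3811/(1+0.125)^3 + 136.6771/(1+0.125)^3 = 111.7925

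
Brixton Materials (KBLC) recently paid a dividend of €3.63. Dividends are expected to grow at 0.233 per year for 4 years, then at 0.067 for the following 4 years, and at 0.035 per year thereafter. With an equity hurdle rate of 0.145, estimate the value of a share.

Three-stage DDM. Project D₁…D_8; terminal Gordon value at t=8 with g = 0.035; discount at r = 0.145.
D_1 = 4.4758
D_2 = 5.5186
D_3 = 6.8045
D_4 = 8.3899
D_5 = 8.9521
D_6 = 9.5519
D_7 = 10.1918
D_8 = 10.8747
TV_8 = 11.2553/(0.145−0.035) = 102.3209
P₀ = Σ Dₜ/(1+r)ᵗ + TV_8/(1+r)^8 = 68.5870

€68.59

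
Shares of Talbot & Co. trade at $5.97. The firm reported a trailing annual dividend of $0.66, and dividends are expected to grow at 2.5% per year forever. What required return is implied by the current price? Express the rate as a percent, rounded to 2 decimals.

Rearranging the constant-growth DDM: r = D₁/P₀ + g.
D₁ = 0.66 × (1 + 0.025) = 0.6765.
r = 0.6765 / 5.97 + 0.025 = 0.11332 + 0.025 = 0.13832

13.83%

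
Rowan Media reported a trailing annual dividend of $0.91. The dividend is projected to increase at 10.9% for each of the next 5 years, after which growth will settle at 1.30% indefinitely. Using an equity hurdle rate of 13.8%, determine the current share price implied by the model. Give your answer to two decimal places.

Two-stage DDM. Project D₁…D_5 at 0.109, terminal growth 0.013, discount at r = 0.138.
D_1 = 1.0092
D_2 = 1.1192
D_3 = 1.2412
D_4 = 1.3765
D_5 = 1.5265
Terminal value at t=5: TV = D_6/(r−g) = 1.5464/(0.138−0.013) = 12.3708
P₀ = 1.0092/(1+0.138)^1 + 1.1192/(1+0.138)^2 + 1.2412/(1+0.138)^3 + 1.3765/(1+0.138)^4 + 1.5265/(1+0.138)^5 + 12.3708/(1+0.138)^5 = 10.6954

$10.70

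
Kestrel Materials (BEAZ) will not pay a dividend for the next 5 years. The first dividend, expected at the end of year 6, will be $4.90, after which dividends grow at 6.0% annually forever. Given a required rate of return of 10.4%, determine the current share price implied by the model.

$67.90

Deferred-dividend DDM. At t=5 the remaining stream is a growing perpetuity with first payment D_6 = 4.90.
V_5 = D_6/(r−g) = 4.90/(0.104−0.06) = 111.3636
P₀ = V_5/(1+r)^5 = 111.3636/(1+0.104)^5 = 67.9044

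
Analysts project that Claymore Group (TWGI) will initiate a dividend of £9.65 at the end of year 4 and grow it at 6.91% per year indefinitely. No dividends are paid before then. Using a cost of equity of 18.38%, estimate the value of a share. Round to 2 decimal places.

£50.71

Deferred-dividend DDM. At t=3 the remaining stream is a growing perpetuity with first payment D_4 = 9.65.
V_3 = D_4/(r−g) = 9.65/(0.1838−0.0691) = 84.1325
P₀ = V_3/(1+r)^3 = 84.1325/(1+0.1838)^3 = 50.7141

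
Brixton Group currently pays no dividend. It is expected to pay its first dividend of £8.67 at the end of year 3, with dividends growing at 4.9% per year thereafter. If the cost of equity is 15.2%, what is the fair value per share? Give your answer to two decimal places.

Deferred-dividend DDM. At t=2 the remaining stream is a growing perpetuity with first payment D_3 = 8.67.
V_2 = D_3/(r−g) = 8.67/(0.152−0.049) = 84.1748
P₀ = V_2/(1+r)^2 = 84.1748/(1+0.152)^2 = 63.4274

£63.43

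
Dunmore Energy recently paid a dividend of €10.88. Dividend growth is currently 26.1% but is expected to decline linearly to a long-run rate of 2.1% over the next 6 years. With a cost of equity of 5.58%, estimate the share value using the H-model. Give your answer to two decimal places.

H-model: P₀ = D₀[(1+g_L) + H(g_S−g_L)]/(r−g_L), with H = 6/2 = 3.
P₀ = 10.88 × [(1+0.021) + 3×(0.261−0.021)] / (0.0558−0.021)
   = 10.88 × 1.7410 / 0.0348 = 544.3126

€544.31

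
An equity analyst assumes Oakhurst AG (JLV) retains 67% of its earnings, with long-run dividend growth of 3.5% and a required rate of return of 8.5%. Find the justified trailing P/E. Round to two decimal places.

6.83

Payout ratio b = 1 − 0.67 = 0.33.
Justified trailing P/E = b(1+g)/(r−g) = 0.33×(1+0.035)/(0.085−0.035) = 6.8310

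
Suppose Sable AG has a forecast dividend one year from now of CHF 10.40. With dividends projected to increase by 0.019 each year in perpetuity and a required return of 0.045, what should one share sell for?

CHF 400.00

Gordon growth model: P₀ = D₁/(r − g), with D₁ = 10.40 given directly.
P₀ = 10.4000 / (0.045 − 0.019) = 10.4000 / 0.026 = 400.0000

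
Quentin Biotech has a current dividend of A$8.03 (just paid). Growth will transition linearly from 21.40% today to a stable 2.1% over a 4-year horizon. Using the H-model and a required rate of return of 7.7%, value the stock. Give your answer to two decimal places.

A$201.75

H-model: P₀ = D₀[(1+g_L) + H(g_S−g_L)]/(r−g_L), with H = 4/2 = 2.
P₀ = 8.03 × [(1+0.021) + 2×(0.214−0.021)] / (0.077−0.021)
   = 8.03 × 1.4070 / 0.056 = 201.7537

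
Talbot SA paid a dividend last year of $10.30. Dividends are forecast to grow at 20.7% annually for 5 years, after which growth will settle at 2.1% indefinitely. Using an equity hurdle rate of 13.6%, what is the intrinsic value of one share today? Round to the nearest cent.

Two-stage DDM. Project D₁…D_5 at 0.207, terminal growth 0.021, discount at r = 0.136.
D_1 = 12.4321
D_2 = 15.0055
D_3 = 18.1117
D_4 = 21.8608
D_5 = 26.3860
Terminal value at t=5: TV = D_6/(r−g) = 26.9401/(0.136−0.021) = 234.2618
P₀ = 12.4321/(1+0.136)^1 + 15.0055/(1+0.136)^2 + 18.1117/(1+0.136)^3 + 21.8608/(1+0.136)^4 + 26.3860/(1+0.136)^5 + 234.2618/(1+0.136)^5 = 185.8250

$185.83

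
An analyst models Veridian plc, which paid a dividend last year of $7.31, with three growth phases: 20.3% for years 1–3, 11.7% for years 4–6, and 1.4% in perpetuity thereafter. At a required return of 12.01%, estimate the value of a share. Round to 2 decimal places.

$138.19

Three-stage DDM. Project D₁…D_6; terminal Gordon value at t=6 with g = 0.014; discount at r = 0.1201.
D_1 = 8.7939
D_2 = 10.5791
D_3 = 12.7267
D_4 = 14.2157
D_5 = 15.8789
D_6 = 17.7367
TV_6 = 17.9851/(0.1201−0.014) = 169.5104
P₀ = Σ Dₜ/(1+r)ᵗ + TV_6/(1+r)^6 = 138.1909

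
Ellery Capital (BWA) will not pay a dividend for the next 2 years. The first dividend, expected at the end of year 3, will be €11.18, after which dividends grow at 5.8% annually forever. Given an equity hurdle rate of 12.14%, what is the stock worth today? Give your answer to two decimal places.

€140.23

Deferred-dividend DDM. At t=2 the remaining stream is a growing perpetuity with first payment D_3 = 11.18.
V_2 = D_3/(r−g) = 11.18/(0.1214−0.058) = 176.3407
P₀ = V_2/(1+r)^2 = 176.3407/(1+0.1214)^2 = 140.2269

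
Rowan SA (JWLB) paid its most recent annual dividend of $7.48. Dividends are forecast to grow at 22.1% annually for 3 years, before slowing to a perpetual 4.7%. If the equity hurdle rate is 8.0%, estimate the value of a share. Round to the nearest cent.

Two-stage DDM. Project D₁…D_3 at 0.221, terminal growth 0.047, discount at r = 0.08.
D_1 = 9.1331
D_2 = 11.1515
D_3 = 13.6160
Terminal value at t=3: TV = D_4/(r−g) = 14.2559/(0.08−0.047) = 431.9976
P₀ = 9.1331/(1+0.08)^1 + 11.1515/(1+0.08)^2 + 13.6160/(1+0.08)^3 + 431.9976/(1+0.08)^3 = 371.7596

$371.76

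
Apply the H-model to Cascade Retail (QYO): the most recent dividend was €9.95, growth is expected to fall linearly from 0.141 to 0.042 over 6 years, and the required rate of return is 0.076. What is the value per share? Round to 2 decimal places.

€391.85

H-model: P₀ = D₀[(1+g_L) + H(g_S−g_L)]/(r−g_L), with H = 6/2 = 3.
P₀ = 9.95 × [(1+0.042) + 3×(0.141−0.042)] / (0.076−0.042)
   = 9.95 × 1.3390 / 0.034 = 391.8544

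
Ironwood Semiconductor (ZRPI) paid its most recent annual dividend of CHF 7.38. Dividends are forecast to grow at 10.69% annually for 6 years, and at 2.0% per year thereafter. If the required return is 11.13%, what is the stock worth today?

CHF 124.18

Two-stage DDM. Project D₁…D_6 at 0.1069, terminal growth 0.02, discount at r = 0.1113.
D_1 = 8.1689
D_2 = 9.0422
D_3 = 10.0088
D_4 = 11.0787
D_5 = 12.2630
D_6 = 13.5740
Terminal value at t=6: TV = D_7/(r−g) = 13.8454/(0.1113−0.02) = 151.6478
P₀ = 8.1689/(1+0.1113)^1 + 9.0422/(1+0.1113)^2 + 10.0088/(1+0.1113)^3 + 11.0787/(1+0.1113)^4 + 12.2630/(1+0.1113)^5 + 13.5740/(1+0.1113)^6 + 151.6478/(1+0.1113)^6 = 124.1801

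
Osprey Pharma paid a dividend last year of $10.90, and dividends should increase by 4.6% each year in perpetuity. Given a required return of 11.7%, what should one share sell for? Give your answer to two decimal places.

Gordon growth model: P₀ = D₁/(r − g). D₁ = 10.90 × (1 + 0.046) = 11.4014.
P₀ = 11.4014 / (0.117 − 0.046) = 11.4014 / 0.071 = 160.5831

$160.58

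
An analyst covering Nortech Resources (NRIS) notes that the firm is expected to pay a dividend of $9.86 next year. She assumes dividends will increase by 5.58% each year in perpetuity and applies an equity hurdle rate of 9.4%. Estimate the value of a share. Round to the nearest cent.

$258.12

Gordon growth model: P₀ = D₁/(r − g), with D₁ = 9.86 given directly.
P₀ = 9.8600 / (0.094 − 0.0558) = 9.8600 / 0.0382 = 258.1152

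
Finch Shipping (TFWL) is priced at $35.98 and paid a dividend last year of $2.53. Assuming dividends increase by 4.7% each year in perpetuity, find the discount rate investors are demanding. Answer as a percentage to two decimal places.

Rearranging the constant-growth DDM: r = D₁/P₀ + g.
D₁ = 2.53 × (1 + 0.047) = 2.6489.
r = 2.6489 / 35.98 + 0.047 = 0.07362 + 0.047 = 0.12062

12.06%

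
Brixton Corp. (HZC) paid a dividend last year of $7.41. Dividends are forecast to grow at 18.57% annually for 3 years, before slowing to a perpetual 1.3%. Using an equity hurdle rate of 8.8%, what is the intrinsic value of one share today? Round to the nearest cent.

Two-stage DDM. Project D₁…D_3 at 0.1857, terminal growth 0.013, discount at r = 0.088.
D_1 = 8.7860
D_2 = 10.4176
D_3 = 12.3522
Terminal value at t=3: TV = D_4/(r−g) = 12.5127/(0.088−0.013) = 166.8364
P₀ = 8.7860/(1+0.088)^1 + 10.4176/(1+0.088)^2 + 12.3522/(1+0.088)^3 + 166.8364/(1+0.088)^3 = 156.0069

$156.01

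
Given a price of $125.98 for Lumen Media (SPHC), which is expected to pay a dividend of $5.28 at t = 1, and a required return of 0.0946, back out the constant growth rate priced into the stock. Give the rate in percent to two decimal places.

From P₀ = D₁/(r − g), the implied growth is g = r − D₁/P₀.
g = 0.0946 − 5.28/125.98 = 0.0946 − 0.04191 = 0.05269

5.27%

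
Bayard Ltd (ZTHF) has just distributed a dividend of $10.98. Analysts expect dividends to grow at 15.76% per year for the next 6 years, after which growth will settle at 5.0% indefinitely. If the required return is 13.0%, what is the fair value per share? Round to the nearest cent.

$238.31

Two-stage DDM. Project D₁…D_6 at 0.1576, terminal growth 0.05, discount at r = 0.13.
D_1 = 12.7104
D_2 = 14.7136
D_3 = 17.0325
D_4 = 19.7168
D_5 = 22.8242
D_6 = 26.4213
Terminal value at t=6: TV = D_7/(r−g) = 27.7423/(0.13−0.05) = 346.7790
P₀ = 12.7104/(1+0.13)^1 + 14.7136/(1+0.13)^2 + 17.0325/(1+0.13)^3 + 19.7168/(1+0.13)^4 + 22.8242/(1+0.13)^5 + 26.4213/(1+0.13)^6 + 346.7790/(1+0.13)^6 = 238.3112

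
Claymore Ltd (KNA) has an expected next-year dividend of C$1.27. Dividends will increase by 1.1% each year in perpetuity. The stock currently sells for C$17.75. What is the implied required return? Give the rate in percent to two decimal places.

8.25%

Rearranging the constant-growth DDM: r = D₁/P₀ + g.
r = 1.2700 / 17.75 + 0.011 = 0.07155 + 0.011 = 0.08255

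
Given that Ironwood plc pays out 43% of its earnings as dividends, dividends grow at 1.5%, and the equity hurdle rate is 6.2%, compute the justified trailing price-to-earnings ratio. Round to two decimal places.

Justified trailing P/E = b(1+g)/(r−g) = 0.43×(1+0.015)/(0.062−0.015) = 9.2862

9.29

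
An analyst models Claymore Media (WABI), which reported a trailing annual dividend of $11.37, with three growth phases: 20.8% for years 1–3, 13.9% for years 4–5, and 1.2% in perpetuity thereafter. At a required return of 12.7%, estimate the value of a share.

$193.56

Three-stage DDM. Project D₁…D_5; terminal Gordon value at t=5 with g = 0.012; discount at r = 0.127.
D_1 = 13.7350
D_2 = 16.5918
D_3 = 20.0429
D_4 = 22.8289
D_5 = 26.0021
TV_5 = 26.3141/(0.127−0.012) = 228.8186
P₀ = Σ Dₜ/(1+r)ᵗ + TV_5/(1+r)^5 = 193.5605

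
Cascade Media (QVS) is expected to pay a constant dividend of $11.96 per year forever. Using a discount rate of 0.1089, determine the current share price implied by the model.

Zero-growth DDM (perpetuity): P₀ = D/r = 11.96 / 0.1089 = 109.8255

$109.83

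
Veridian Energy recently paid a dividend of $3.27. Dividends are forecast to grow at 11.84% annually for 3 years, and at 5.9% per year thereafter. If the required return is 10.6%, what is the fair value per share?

$86.22

Two-stage DDM. Project D₁…D_3 at 0.1184, terminal growth 0.059, discount at r = 0.106.
D_1 = 3.6572
D_2 = 4.0902
D_3 = 4.5745
Terminal value at t=3: TV = D_4/(r−g) = 4.8443/(0.106−0.059) = 103.0712
P₀ = 3.6572/(1+0.106)^1 + 4.0902/(1+0.106)^2 + 4.5745/(1+0.106)^3 + 103.0712/(1+0.106)^3 = 86.2171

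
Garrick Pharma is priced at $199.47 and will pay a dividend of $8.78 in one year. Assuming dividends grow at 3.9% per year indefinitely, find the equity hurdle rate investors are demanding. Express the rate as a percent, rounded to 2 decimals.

8.30%

Rearranging the constant-growth DDM: r = D₁/P₀ + g.
r = 8.7800 / 199.47 + 0.039 = 0.04402 + 0.039 = 0.08302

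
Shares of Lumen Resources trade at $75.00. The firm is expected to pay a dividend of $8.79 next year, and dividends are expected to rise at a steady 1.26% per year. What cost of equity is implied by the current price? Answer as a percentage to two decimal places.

12.98%

Rearranging the constant-growth DDM: r = D₁/P₀ + g.
r = 8.7900 / 75.00 + 0.0126 = 0.11720 + 0.0126 = 0.12980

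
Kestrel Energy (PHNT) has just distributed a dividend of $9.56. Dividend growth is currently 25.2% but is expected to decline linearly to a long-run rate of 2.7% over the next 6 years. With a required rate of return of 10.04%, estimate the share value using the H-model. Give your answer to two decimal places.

$221.68

H-model: P₀ = D₀[(1+g_L) + H(g_S−g_L)]/(r−g_L), with H = 6/2 = 3.
P₀ = 9.56 × [(1+0.027) + 3×(0.252−0.027)] / (0.1004−0.027)
   = 9.56 × 1.7020 / 0.0734 = 221.6774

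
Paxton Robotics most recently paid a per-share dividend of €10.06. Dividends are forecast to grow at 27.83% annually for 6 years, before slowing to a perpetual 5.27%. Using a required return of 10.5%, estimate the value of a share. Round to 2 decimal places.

€588.96

Two-stage DDM. Project D₁…D_6 at 0.2783, terminal growth 0.0527, discount at r = 0.105.
D_1 = 12.8597
D_2 = 16.4386
D_3 = 21.0134
D_4 = 26.8614
D_5 = 34.3370
D_6 = 43.8929
Terminal value at t=6: TV = D_7/(r−g) = 46.2061/(0.105−0.0527) = 883.4819
P₀ = 12.8597/(1+0.105)^1 + 16.4386/(1+0.105)^2 + 21.0134/(1+0.105)^3 + 26.8614/(1+0.105)^4 + 34.3370/(1+0.105)^5 + 43.8929/(1+0.105)^6 + 883.4819/(1+0.105)^6 = 588.9610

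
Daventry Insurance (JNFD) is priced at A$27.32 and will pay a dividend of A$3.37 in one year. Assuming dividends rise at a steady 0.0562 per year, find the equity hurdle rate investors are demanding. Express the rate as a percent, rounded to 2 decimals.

Rearranging the constant-growth DDM: r = D₁/P₀ + g.
r = 3.3700 / 27.32 + 0.0562 = 0.12335 + 0.0562 = 0.17955

17.96%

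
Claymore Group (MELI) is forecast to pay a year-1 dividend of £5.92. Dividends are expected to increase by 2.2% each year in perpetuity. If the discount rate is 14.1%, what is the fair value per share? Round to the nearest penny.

£49.75

Gordon growth model: P₀ = D₁/(r − g), with D₁ = 5.92 given directly.
P₀ = 5.9200 / (0.141 − 0.022) = 5.9200 / 0.119 = 49.7479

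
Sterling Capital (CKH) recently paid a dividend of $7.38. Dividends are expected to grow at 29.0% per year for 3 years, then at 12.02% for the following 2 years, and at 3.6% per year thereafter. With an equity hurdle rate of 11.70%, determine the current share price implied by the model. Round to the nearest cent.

Three-stage DDM. Project D₁…D_5; terminal Gordon value at t=5 with g = 0.036; discount at r = 0.117.
D_1 = 9.5202
D_2 = 12.2811
D_3 = 15.8426
D_4 = 17.7468
D_5 = 19.8800
TV_5 = 20.5957/(0.117−0.036) = 254.2678
P₀ = Σ Dₜ/(1+r)ᵗ + TV_5/(1+r)^5 = 198.7927

$198.79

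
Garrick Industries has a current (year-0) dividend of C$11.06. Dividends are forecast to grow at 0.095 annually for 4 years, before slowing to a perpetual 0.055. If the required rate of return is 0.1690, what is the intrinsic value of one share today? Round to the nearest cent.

C$116.46

Two-stage DDM. Project D₁…D_4 at 0.095, terminal growth 0.055, discount at r = 0.169.
D_1 = 12.1107
D_2 = 13.2612
D_3 = 14.5210
D_4 = 15.9005
Terminal value at t=4: TV = D_5/(r−g) = 16.7751/(0.169−0.055) = 147.1496
P₀ = 12.1107/(1+0.169)^1 + 13.2612/(1+0.169)^2 + 14.5210/(1+0.169)^3 + 15.9005/(1+0.169)^4 + 147.1496/(1+0.169)^4 = 116.4636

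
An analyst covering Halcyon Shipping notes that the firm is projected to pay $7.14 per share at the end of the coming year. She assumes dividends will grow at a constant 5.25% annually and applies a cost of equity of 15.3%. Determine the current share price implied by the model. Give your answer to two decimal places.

$71.04

Gordon growth model: P₀ = D₁/(r − g), with D₁ = 7.14 given directly.
P₀ = 7.1400 / (0.153 − 0.0525) = 7.1400 / 0.1005 = 71.0448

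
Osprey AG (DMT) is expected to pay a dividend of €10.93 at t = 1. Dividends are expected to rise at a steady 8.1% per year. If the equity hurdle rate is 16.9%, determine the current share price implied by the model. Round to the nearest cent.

€124.20

Gordon growth model: P₀ = D₁/(r − g), with D₁ = 10.93 given directly.
P₀ = 10.9300 / (0.169 − 0.081) = 10.9300 / 0.088 = 124.2045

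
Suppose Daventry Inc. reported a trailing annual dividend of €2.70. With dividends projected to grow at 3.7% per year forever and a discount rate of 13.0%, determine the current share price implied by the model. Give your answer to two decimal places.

€30.11

Gordon growth model: P₀ = D₁/(r − g). D₁ = 2.70 × (1 + 0.037) = 2.7999.
P₀ = 2.7999 / (0.13 − 0.037) = 2.7999 / 0.093 = 30.1065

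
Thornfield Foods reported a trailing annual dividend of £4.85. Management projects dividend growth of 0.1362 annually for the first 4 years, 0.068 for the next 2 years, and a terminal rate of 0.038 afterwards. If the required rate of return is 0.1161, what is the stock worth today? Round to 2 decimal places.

£93.43

Three-stage DDM. Project D₁…D_6; terminal Gordon value at t=6 with g = 0.038; discount at r = 0.1161.
D_1 = 5.5106
D_2 = 6.2611
D_3 = 7.1139
D_4 = 8.0828
D_5 = 8.6324
D_6 = 9.2194
TV_6 = 9.5698/(0.1161−0.038) = 122.5321
P₀ = Σ Dₜ/(1+r)ᵗ + TV_6/(1+r)^6 = 93.4349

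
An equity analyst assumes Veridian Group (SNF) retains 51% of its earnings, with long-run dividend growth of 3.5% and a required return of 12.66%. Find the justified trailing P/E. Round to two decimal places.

5.54

Payout ratio b = 1 − 0.51 = 0.49.
Justified trailing P/E = b(1+g)/(r−g) = 0.49×(1+0.035)/(0.1266−0.035) = 5.5366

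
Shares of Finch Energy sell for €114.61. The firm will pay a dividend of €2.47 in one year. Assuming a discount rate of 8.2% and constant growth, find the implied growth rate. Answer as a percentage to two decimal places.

6.04%

From P₀ = D₁/(r − g), the implied growth is g = r − D₁/P₀.
g = 0.082 − 2.47/114.61 = 0.082 − 0.02155 = 0.06045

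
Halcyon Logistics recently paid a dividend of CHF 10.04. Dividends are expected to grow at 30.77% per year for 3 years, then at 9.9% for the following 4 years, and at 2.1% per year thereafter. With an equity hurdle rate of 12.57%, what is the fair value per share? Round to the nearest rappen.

CHF 239.70

Three-stage DDM. Project D₁…D_7; terminal Gordon value at t=7 with g = 0.021; discount at r = 0.1257.
D_1 = 13.1293
D_2 = 17.1692
D_3 = 22.4522
D_4 = 24.6749
D_5 = 27.1177
D_6 = 29.8024
D_7 = 32.7528
TV_7 = 33.4406/(0.1257−0.021) = 319.3949
P₀ = Σ Dₜ/(1+r)ᵗ + TV_7/(1+r)^7 = 239.6980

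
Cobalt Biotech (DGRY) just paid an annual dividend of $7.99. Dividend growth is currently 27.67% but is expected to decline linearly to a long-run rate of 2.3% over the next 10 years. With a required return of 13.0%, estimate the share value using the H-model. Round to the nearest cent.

H-model: P₀ = D₀[(1+g_L) + H(g_S−g_L)]/(r−g_L), with H = 10/2 = 5.
P₀ = 7.99 × [(1+0.023) + 5×(0.2767−0.023)] / (0.13−0.023)
   = 7.99 × 2.2915 / 0.107 = 171.1129

$171.11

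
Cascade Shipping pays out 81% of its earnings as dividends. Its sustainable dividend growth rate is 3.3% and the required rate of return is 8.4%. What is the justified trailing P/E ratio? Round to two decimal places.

16.41

Justified trailing P/E = b(1+g)/(r−g) = 0.81×(1+0.033)/(0.084−0.033) = 16.4065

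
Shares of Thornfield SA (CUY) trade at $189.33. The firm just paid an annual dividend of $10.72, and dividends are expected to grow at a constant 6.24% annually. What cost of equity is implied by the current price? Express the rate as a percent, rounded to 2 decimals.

12.26%

Rearranging the constant-growth DDM: r = D₁/P₀ + g.
D₁ = 10.72 × (1 + 0.0624) = 11.3889.
r = 11.3889 / 189.33 + 0.0624 = 0.06015 + 0.0624 = 0.12255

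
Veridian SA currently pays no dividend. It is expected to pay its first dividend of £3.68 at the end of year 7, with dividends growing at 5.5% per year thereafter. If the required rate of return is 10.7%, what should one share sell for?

Deferred-dividend DDM. At t=6 the remaining stream is a growing perpetuity with first payment D_7 = 3.68.
V_6 = D_7/(r−g) = 3.68/(0.107−0.055) = 70.7692
P₀ = V_6/(1+r)^6 = 70.7692/(1+0.107)^6 = 38.4555

£38.46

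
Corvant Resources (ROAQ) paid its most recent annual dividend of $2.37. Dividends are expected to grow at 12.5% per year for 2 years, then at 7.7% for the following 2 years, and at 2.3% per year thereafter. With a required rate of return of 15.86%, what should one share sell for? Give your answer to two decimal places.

$23.11

Three-stage DDM. Project D₁…D_4; terminal Gordon value at t=4 with g = 0.023; discount at r = 0.1586.
D_1 = 2.6663
D_2 = 2.9995
D_3 = 3.2305
D_4 = 3.4792
TV_4 = 3.5593/(0.1586−0.023) = 26.2483
P₀ = Σ Dₜ/(1+r)ᵗ + TV_4/(1+r)^4 = 23.1107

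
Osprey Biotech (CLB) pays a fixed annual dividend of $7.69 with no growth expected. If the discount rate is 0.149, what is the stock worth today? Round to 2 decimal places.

Zero-growth DDM (perpetuity): P₀ = D/r = 7.69 / 0.149 = 51.6107

$51.61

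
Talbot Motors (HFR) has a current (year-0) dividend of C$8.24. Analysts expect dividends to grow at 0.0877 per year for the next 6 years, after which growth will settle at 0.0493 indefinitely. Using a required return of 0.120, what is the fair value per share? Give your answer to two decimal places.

Two-stage DDM. Project D₁…D_6 at 0.0877, terminal growth 0.0493, discount at r = 0.12.
D_1 = 8.9626
D_2 = 9.7487
D_3 = 10.6036
D_4 = 11.5336
D_5 = 12.5451
D_6 = 13.6453
Terminal value at t=6: TV = D_7/(r−g) = 14.3180/(0.12−0.0493) = 202.5174
P₀ = 8.9626/(1+0.12)^1 + 9.7487/(1+0.12)^2 + 10.6036/(1+0.12)^3 + 11.5336/(1+0.12)^4 + 12.5451/(1+0.12)^5 + 13.6453/(1+0.12)^6 + 202.5174/(1+0.12)^6 = 147.2843

C$147.28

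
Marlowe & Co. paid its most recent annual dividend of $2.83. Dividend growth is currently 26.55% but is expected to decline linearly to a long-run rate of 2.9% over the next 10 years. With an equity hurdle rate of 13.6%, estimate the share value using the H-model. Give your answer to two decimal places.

H-model: P₀ = D₀[(1+g_L) + H(g_S−g_L)]/(r−g_L), with H = 10/2 = 5.
P₀ = 2.83 × [(1+0.029) + 5×(0.2655−0.029)] / (0.136−0.029)
   = 2.83 × 2.2115 / 0.107 = 58.4911

$58.49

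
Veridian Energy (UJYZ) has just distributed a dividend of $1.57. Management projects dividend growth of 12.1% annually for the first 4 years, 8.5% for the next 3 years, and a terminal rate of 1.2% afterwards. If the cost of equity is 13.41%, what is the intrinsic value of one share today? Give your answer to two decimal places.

Three-stage DDM. Project D₁…D_7; terminal Gordon value at t=7 with g = 0.012; discount at r = 0.1341.
D_1 = 1.7600
D_2 = 1.9729
D_3 = 2.2117
D_4 = 2.4793
D_5 = 2.6900
D_6 = 2.9186
D_7 = 3.1667
TV_7 = 3.2047/(0.1341−0.012) = 26.2468
P₀ = Σ Dₜ/(1+r)ᵗ + TV_7/(1+r)^7 = 21.0958

$21.10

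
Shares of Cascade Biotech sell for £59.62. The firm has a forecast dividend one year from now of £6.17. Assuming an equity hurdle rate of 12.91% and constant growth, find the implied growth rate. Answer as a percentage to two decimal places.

2.56%

From P₀ = D₁/(r − g), the implied growth is g = r − D₁/P₀.
g = 0.1291 − 6.17/59.62 = 0.1291 − 0.10349 = 0.02561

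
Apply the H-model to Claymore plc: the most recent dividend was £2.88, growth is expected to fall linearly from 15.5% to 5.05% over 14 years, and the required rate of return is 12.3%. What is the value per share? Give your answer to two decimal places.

H-model: P₀ = D₀[(1+g_L) + H(g_S−g_L)]/(r−g_L), with H = 14/2 = 7.
P₀ = 2.88 × [(1+0.0505) + 7×(0.155−0.0505)] / (0.123−0.0505)
   = 2.88 × 1.7820 / 0.0725 = 70.7884

£70.79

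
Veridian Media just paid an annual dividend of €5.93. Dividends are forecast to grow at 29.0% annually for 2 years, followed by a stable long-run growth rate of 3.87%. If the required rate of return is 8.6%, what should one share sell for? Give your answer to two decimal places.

Two-stage DDM. Project D₁…D_2 at 0.29, terminal growth 0.0387, discount at r = 0.086.
D_1 = 7.6497
D_2 = 9.8681
Terminal value at t=2: TV = D_3/(r−g) = 10.2500/(0.086−0.0387) = 216.7021
P₀ = 7.6497/(1+0.086)^1 + 9.8681/(1+0.086)^2 + 216.7021/(1+0.086)^2 = 199.1509

€199.15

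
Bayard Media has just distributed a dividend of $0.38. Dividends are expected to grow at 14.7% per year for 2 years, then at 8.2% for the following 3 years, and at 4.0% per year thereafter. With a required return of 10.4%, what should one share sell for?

Three-stage DDM. Project D₁…D_5; terminal Gordon value at t=5 with g = 0.04; discount at r = 0.104.
D_1 = 0.4359
D_2 = 0.4999
D_3 = 0.5409
D_4 = 0.5853
D_5 = 0.6333
TV_5 = 0.6586/(0.104−0.04) = 10.2907
P₀ = Σ Dₜ/(1+r)ᵗ + TV_5/(1+r)^5 = 8.2619

$8.26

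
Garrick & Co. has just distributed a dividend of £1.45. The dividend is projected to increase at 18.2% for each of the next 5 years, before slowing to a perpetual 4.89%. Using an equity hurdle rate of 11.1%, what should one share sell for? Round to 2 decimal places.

£42.15

Two-stage DDM. Project D₁…D_5 at 0.182, terminal growth 0.0489, discount at r = 0.111.
D_1 = 1.7139
D_2 = 2.0258
D_3 = 2.3945
D_4 = 2.8303
D_5 = 3.3455
Terminal value at t=5: TV = D_6/(r−g) = 3.5090/(0.111−0.0489) = 56.5064
P₀ = 1.7139/(1+0.111)^1 + 2.0258/(1+0.111)^2 + 2.3945/(1+0.111)^3 + 2.8303/(1+0.111)^4 + 3.3455/(1+0.111)^5 + 56.5064/(1+0.111)^5 = 42.1474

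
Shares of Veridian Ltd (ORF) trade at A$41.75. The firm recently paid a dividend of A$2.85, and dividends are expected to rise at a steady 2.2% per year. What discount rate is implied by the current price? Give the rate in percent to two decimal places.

Rearranging the constant-growth DDM: r = D₁/P₀ + g.
D₁ = 2.85 × (1 + 0.022) = 2.9127.
r = 2.9127 / 41.75 + 0.022 = 0.06977 + 0.022 = 0.09177

9.18%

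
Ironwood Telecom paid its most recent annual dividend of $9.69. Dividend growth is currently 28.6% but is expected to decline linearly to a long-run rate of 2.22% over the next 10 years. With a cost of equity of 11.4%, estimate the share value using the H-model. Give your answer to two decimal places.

H-model: P₀ = D₀[(1+g_L) + H(g_S−g_L)]/(r−g_L), with H = 10/2 = 5.
P₀ = 9.69 × [(1+0.0222) + 5×(0.286−0.0222)] / (0.114−0.0222)
   = 9.69 × 2.3412 / 0.0918 = 247.1267

$247.13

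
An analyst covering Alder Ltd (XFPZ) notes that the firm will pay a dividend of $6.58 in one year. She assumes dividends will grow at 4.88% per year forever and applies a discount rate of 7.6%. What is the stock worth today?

Gordon growth model: P₀ = D₁/(r − g), with D₁ = 6.58 given directly.
P₀ = 6.5800 / (0.076 − 0.0488) = 6.5800 / 0.0272 = 241.9118

$241.91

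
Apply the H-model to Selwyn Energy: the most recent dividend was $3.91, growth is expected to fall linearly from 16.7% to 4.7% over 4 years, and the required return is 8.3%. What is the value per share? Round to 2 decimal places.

H-model: P₀ = D₀[(1+g_L) + H(g_S−g_L)]/(r−g_L), with H = 4/2 = 2.
P₀ = 3.91 × [(1+0.047) + 2×(0.167−0.047)] / (0.083−0.047)
   = 3.91 × 1.2870 / 0.036 = 139.7825

$139.78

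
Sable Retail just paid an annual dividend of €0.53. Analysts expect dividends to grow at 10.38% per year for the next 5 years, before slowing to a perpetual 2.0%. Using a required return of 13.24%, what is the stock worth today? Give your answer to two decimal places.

Two-stage DDM. Project D₁…D_5 at 0.1038, terminal growth 0.02, discount at r = 0.1324.
D_1 = 0.5850
D_2 = 0.6457
D_3 = 0.7128
D_4 = 0.7868
D_5 = 0.8684
Terminal value at t=5: TV = D_6/(r−g) = 0.8858/(0.1324−0.02) = 7.8806
P₀ = 0.5850/(1+0.1324)^1 + 0.6457/(1+0.1324)^2 + 0.7128/(1+0.1324)^3 + 0.7868/(1+0.1324)^4 + 0.8684/(1+0.1324)^5 + 7.8806/(1+0.1324)^5 = 6.6880

€6.69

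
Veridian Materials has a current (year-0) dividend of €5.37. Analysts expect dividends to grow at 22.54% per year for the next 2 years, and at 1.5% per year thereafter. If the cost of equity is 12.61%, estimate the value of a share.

Two-stage DDM. Project D₁…D_2 at 0.2254, terminal growth 0.015, discount at r = 0.1261.
D_1 = 6.5804
D_2 = 8.0636
Terminal value at t=2: TV = D_3/(r−g) = 8.1846/(0.1261−0.015) = 73.6685
P₀ = 6.5804/(1+0.1261)^1 + 8.0636/(1+0.1261)^2 + 73.6685/(1+0.1261)^2 = 70.2959

€70.30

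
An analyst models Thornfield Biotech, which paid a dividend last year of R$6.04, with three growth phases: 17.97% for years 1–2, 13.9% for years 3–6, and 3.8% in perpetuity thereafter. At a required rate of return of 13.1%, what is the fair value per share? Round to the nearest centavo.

Three-stage DDM. Project D₁…D_6; terminal Gordon value at t=6 with g = 0.038; discount at r = 0.131.
D_1 = 7.1254
D_2 = 8.4058
D_3 = 9.5742
D_4 = 10.9050
D_5 = 12.4208
D_6 = 14.1473
TV_6 = 14.6849/(0.131−0.038) = 157.9026
P₀ = Σ Dₜ/(1+r)ᵗ + TV_6/(1+r)^6 = 115.0671

R$115.07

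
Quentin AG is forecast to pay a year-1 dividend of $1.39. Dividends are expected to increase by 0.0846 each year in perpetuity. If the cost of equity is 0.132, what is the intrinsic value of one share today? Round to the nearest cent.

Gordon growth model: P₀ = D₁/(r − g), with D₁ = 1.39 given directly.
P₀ = 1.3900 / (0.132 − 0.0846) = 1.3900 / 0.0474 = 29.3249

$29.32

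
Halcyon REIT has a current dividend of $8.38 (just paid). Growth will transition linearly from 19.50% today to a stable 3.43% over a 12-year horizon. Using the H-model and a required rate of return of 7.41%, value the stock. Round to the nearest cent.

$420.79

H-model: P₀ = D₀[(1+g_L) + H(g_S−g_L)]/(r−g_L), with H = 12/2 = 6.
P₀ = 8.38 × [(1+0.0343) + 6×(0.195−0.0343)] / (0.0741−0.0343)
   = 8.38 × 1.9985 / 0.0398 = 420.7897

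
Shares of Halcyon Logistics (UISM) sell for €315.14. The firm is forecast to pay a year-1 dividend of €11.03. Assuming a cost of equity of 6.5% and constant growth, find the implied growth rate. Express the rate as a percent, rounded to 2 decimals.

3.00%

From P₀ = D₁/(r − g), the implied growth is g = r − D₁/P₀.
g = 0.065 − 11.03/315.14 = 0.065 − 0.03500 = 0.03000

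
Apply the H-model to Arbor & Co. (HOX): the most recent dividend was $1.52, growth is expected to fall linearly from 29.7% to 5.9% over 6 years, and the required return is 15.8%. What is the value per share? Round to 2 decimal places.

H-model: P₀ = D₀[(1+g_L) + H(g_S−g_L)]/(r−g_L), with H = 6/2 = 3.
P₀ = 1.52 × [(1+0.059) + 3×(0.297−0.059)] / (0.158−0.059)
   = 1.52 × 1.7730 / 0.099 = 27.2218

$27.22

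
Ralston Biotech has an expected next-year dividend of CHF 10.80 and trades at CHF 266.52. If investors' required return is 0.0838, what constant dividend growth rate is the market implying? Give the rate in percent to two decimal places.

From P₀ = D₁/(r − g), the implied growth is g = r − D₁/P₀.
g = 0.0838 − 10.80/266.52 = 0.0838 − 0.04052 = 0.04328

4.33%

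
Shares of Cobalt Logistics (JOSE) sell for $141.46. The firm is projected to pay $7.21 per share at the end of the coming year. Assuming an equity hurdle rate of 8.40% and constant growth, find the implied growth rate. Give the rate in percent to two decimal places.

3.30%

From P₀ = D₁/(r − g), the implied growth is g = r − D₁/P₀.
g = 0.084 − 7.21/141.46 = 0.084 − 0.05097 = 0.03303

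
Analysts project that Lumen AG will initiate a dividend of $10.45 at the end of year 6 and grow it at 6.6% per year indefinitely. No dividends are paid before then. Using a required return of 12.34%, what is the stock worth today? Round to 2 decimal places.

$101.75

Deferred-dividend DDM. At t=5 the remaining stream is a growing perpetuity with first payment D_6 = 10.45.
V_5 = D_6/(r−g) = 10.45/(0.1234−0.066) = 182.0557
P₀ = V_5/(1+r)^5 = 182.0557/(1+0.1234)^5 = 101.7495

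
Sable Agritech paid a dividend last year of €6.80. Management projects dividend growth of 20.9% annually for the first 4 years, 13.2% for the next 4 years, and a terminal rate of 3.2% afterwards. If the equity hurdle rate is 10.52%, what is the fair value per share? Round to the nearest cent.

€226.68

Three-stage DDM. Project D₁…D_8; terminal Gordon value at t=8 with g = 0.032; discount at r = 0.1052.
D_1 = 8.2212
D_2 = 9.9394
D_3 = 12.0168
D_4 = 14.5283
D_5 = 16.4460
D_6 = 18.6169
D_7 = 21.0743
D_8 = 23.8561
TV_8 = 24.6195/(0.1052−0.032) = 336.3322
P₀ = Σ Dₜ/(1+r)ᵗ + TV_8/(1+r)^8 = 226.6765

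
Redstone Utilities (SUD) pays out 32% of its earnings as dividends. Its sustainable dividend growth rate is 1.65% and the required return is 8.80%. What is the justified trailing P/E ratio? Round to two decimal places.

Justified trailing P/E = b(1+g)/(r−g) = 0.32×(1+0.0165)/(0.088−0.0165) = 4.5494

4.55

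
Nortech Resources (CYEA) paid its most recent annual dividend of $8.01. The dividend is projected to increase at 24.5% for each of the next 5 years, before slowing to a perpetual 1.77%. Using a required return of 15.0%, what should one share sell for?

Two-stage DDM. Project D₁…D_5 at 0.245, terminal growth 0.0177, discount at r = 0.15.
D_1 = 9.9725
D_2 = 12.4157
D_3 = 15.4575
D_4 = 19.2446
D_5 = 23.9596
Terminal value at t=5: TV = D_6/(r−g) = 24.3837/(0.15−0.0177) = 184.3059
P₀ = 9.9725/(1+0.15)^1 + 12.4157/(1+0.15)^2 + 15.4575/(1+0.15)^3 + 19.2446/(1+0.15)^4 + 23.9596/(1+0.15)^5 + 184.3059/(1+0.15)^5 = 142.7713

$142.77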